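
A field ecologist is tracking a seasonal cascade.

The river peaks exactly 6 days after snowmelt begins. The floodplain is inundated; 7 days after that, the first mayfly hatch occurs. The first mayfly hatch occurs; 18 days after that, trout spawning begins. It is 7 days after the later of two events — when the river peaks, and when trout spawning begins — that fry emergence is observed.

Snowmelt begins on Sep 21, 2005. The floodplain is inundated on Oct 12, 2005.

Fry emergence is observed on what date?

Snowmelt begins: Sep 21, 2005.
The river peaks: Sep 21, 2005 + 6 days = Sep 27, 2005.
The floodplain is inundated: Oct 12, 2005.
The first mayfly hatch occurs: Oct 12, 2005 + 7 days = Oct 19, 2005.
Trout spawning begins: Oct 19, 2005 + 18 days = Nov 6, 2005.
Both prerequisites met — the river peaks (Sep 27, 2005), trout spawning begins (Nov 6, 2005); the later is Nov 6, 2005.
Fry emergence is observed: Nov 6, 2005 + 7 days = Nov 13, 2005.

Nov 13, 2005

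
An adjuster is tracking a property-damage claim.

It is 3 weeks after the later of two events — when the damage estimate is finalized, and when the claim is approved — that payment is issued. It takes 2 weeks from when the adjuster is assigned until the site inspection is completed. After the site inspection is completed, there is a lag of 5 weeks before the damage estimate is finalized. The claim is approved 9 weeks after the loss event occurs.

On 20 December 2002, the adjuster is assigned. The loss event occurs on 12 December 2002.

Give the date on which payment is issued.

The adjuster is assigned: Dec 20, 2002.
The site inspection is completed: Dec 20, 2002 + 2 weeks = Jan 3, 2003.
The damage estimate is finalized: Jan 3, 2003 + 5 weeks = Feb 7, 2003.
The loss event occurs: Dec 12, 2002.
The claim is approved: Dec 12, 2002 + 9 weeks = Feb 13, 2003.
Both prerequisites met — the damage estimate is finalized (Feb 7, 2003), the claim is approved (Feb 13, 2003); the later is Feb 13, 2003.
Payment is issued: Feb 13, 2003 + 3 weeks = Mar 6, 2003.

6 March 2003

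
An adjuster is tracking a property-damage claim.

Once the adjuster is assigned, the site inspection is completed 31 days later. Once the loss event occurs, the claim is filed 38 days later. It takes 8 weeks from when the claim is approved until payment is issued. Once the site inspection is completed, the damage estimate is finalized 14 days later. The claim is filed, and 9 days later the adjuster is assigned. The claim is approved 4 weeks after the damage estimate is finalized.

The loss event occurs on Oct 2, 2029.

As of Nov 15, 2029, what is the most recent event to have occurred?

The loss event occurs: Oct 2, 2029.
The claim is filed: Oct 2, 2029 + 38 days = Nov 9, 2029.
The adjuster is assigned: Nov 9, 2029 + 9 days = Nov 18, 2029.
The site inspection is completed: Nov 18, 2029 + 31 days = Dec 19, 2029.
The damage estimate is finalized: Dec 19, 2029 + 14 days = Jan 2, 2030.
The claim is approved: Jan 2, 2030 + 4 weeks = Jan 30, 2030.
Payment is issued: Jan 30, 2030 + 8 weeks = Mar 27, 2030.
Nov 15, 2029 falls between when the claim is filed (Nov 9, 2029) and when the adjuster is assigned (Nov 18, 2029).

The claim is filed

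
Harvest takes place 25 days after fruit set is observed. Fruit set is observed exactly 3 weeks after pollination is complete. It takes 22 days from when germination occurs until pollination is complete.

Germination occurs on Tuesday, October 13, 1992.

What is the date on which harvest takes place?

Germination occurs: Oct 13, 1992.
Pollination is complete: Oct 13, 1992 + 22 days = Nov 4, 1992.
Fruit set is observed: Nov 4, 1992 + 3 weeks = Nov 25, 1992.
Harvest takes place: Nov 25, 1992 + 25 days = Dec 20, 1992.

Sunday, December 20, 1992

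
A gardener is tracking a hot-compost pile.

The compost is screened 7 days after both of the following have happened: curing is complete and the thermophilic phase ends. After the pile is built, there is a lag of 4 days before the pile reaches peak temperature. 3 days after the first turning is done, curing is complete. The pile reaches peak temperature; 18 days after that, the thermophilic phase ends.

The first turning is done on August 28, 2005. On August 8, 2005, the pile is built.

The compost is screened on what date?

The first turning is done: Aug 28, 2005.
Curing is complete: Aug 28, 2005 + 3 days = Aug 31, 2005.
The pile is built: Aug 8, 2005.
The pile reaches peak temperature: Aug 8, 2005 + 4 days = Aug 12, 2005.
The thermophilic phase ends: Aug 12, 2005 + 18 days = Aug 30, 2005.
Both prerequisites met — curing is complete (Aug 31, 2005), the thermophilic phase ends (Aug 30, 2005); the later is Aug 31, 2005.
The compost is screened: Aug 31, 2005 + 7 days = Sep 7, 2005.

September 7, 2005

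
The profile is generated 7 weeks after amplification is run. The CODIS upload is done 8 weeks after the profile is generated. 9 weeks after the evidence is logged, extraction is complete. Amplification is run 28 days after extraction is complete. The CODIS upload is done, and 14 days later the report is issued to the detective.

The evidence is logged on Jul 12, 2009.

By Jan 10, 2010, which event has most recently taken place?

The profile is generated

The evidence is logged: Jul 12, 2009.
Extraction is complete: Jul 12, 2009 + 9 weeks = Sep 13, 2009.
Amplification is run: Sep 13, 2009 + 28 days = Oct 11, 2009.
The profile is generated: Oct 11, 2009 + 7 weeks = Nov 29, 2009.
The CODIS upload is done: Nov 29, 2009 + 8 weeks = Jan 24, 2010.
The report is issued to the detective: Jan 24, 2010 + 14 days = Feb 7, 2010.
Jan 10, 2010 falls between when the profile is generated (Nov 29, 2009) and when the CODIS upload is done (Jan 24, 2010).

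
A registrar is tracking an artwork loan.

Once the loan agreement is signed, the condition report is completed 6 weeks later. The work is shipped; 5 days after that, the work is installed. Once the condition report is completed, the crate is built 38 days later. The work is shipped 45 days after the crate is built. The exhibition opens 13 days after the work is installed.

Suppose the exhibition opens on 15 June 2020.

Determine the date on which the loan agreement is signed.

24 January 2020

The exhibition opens: Jun 15, 2020.
The work is installed: Jun 15, 2020 − 13 days = Jun 2, 2020.
The work is shipped: Jun 2, 2020 − 5 days = May 28, 2020.
The crate is built: May 28, 2020 − 45 days = Apr 13, 2020.
The condition report is completed: Apr 13, 2020 − 38 days = Mar 6, 2020.
The loan agreement is signed: Mar 6, 2020 − 6 weeks = Jan 24, 2020.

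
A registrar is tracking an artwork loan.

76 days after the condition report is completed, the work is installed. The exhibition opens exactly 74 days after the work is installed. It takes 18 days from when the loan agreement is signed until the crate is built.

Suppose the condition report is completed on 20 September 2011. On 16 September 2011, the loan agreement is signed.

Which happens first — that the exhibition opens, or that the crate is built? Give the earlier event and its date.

The crate is built — 4 October 2011

The condition report is completed: Sep 20, 2011.
The work is installed: Sep 20, 2011 + 76 days = Dec 5, 2011.
The exhibition opens: Dec 5, 2011 + 74 days = Feb 17, 2012.
The loan agreement is signed: Sep 16, 2011.
The crate is built: Sep 16, 2011 + 18 days = Oct 4, 2011.
Comparing: the exhibition opens on Feb 17, 2012 vs the crate is built on Oct 4, 2011. Earlier: the crate is built.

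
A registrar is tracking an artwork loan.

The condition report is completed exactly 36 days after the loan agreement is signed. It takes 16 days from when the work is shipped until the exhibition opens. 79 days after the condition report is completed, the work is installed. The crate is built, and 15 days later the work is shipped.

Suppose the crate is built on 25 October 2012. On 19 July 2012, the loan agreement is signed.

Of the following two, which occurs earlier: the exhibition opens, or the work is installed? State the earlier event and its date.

The work is installed — 11 November 2012

The crate is built: Oct 25, 2012.
The work is shipped: Oct 25, 2012 + 15 days = Nov 9, 2012.
The exhibition opens: Nov 9, 2012 + 16 days = Nov 25, 2012.
The loan agreement is signed: Jul 19, 2012.
The condition report is completed: Jul 19, 2012 + 36 days = Aug 24, 2012.
The work is installed: Aug 24, 2012 + 79 days = Nov 11, 2012.
Comparing: the exhibition opens on Nov 25, 2012 vs the work is installed on Nov 11, 2012. Earlier: the work is installed.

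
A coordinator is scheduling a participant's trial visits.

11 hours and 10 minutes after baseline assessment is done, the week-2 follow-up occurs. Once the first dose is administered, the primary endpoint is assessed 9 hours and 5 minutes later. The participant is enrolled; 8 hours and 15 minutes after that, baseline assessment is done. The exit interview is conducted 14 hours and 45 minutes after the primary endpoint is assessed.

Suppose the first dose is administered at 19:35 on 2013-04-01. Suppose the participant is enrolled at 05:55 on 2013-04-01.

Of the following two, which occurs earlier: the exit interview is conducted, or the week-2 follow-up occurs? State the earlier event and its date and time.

The first dose is administered: 19:35 Apr 1, 2013.
The primary endpoint is assessed: 19:35 Apr 1, 2013 + 9h05m = 04:40 Apr 2, 2013.
The exit interview is conducted: 04:40 Apr 2, 2013 + 14h45m = 19:25 Apr 2, 2013.
The participant is enrolled: 05:55 Apr 1, 2013.
Baseline assessment is done: 05:55 Apr 1, 2013 + 8h15m = 14:10 Apr 1, 2013.
The week-2 follow-up occurs: 14:10 Apr 1, 2013 + 11h10m = 01:20 Apr 2, 2013.
Comparing: the exit interview is conducted at 19:25 Apr 2, 2013 vs the week-2 follow-up occurs at 01:20 Apr 2, 2013. Earlier: the week-2 follow-up occurs.

The week-2 follow-up occurs — 01:20 on 2013-04-02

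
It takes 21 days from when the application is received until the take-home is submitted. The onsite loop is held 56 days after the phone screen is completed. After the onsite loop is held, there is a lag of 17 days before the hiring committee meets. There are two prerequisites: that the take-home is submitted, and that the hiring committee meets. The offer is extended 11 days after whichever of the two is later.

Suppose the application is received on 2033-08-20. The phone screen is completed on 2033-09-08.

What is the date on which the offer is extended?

The application is received: Aug 20, 2033.
The take-home is submitted: Aug 20, 2033 + 21 days = Sep 10, 2033.
The phone screen is completed: Sep 8, 2033.
The onsite loop is held: Sep 8, 2033 + 56 days = Nov 3, 2033.
The hiring committee meets: Nov 3, 2033 + 17 days = Nov 20, 2033.
Both prerequisites met — the take-home is submitted (Sep 10, 2033), the hiring committee meets (Nov 20, 2033); the later is Nov 20, 2033.
The offer is extended: Nov 20, 2033 + 11 days = Dec 1, 2033.

2033-12-01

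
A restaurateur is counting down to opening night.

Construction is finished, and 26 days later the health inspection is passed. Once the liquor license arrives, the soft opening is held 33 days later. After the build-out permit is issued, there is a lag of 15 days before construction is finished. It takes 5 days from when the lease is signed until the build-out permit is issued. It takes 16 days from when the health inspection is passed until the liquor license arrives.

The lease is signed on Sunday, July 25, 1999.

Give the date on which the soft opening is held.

The lease is signed: Jul 25, 1999.
The build-out permit is issued: Jul 25, 1999 + 5 days = Jul 30, 1999.
Construction is finished: Jul 30, 1999 + 15 days = Aug 14, 1999.
The health inspection is passed: Aug 14, 1999 + 26 days = Sep 9, 1999.
The liquor license arrives: Sep 9, 1999 + 16 days = Sep 25, 1999.
The soft opening is held: Sep 25, 1999 + 33 days = Oct 28, 1999.

Thursday, October 28, 1999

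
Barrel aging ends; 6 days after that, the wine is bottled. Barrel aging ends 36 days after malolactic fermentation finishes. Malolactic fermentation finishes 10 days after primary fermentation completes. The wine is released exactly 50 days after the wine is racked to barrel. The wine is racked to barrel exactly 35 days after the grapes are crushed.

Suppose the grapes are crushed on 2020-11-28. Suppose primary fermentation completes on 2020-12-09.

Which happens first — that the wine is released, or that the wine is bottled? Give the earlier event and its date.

The grapes are crushed: Nov 28, 2020.
The wine is racked to barrel: Nov 28, 2020 + 35 days = Jan 2, 2021.
The wine is released: Jan 2, 2021 + 50 days = Feb 21, 2021.
Primary fermentation completes: Dec 9, 2020.
Malolactic fermentation finishes: Dec 9, 2020 + 10 days = Dec 19, 2020.
Barrel aging ends: Dec 19, 2020 + 36 days = Jan 24, 2021.
The wine is bottled: Jan 24, 2021 + 6 days = Jan 30, 2021.
Comparing: the wine is released on Feb 21, 2021 vs the wine is bottled on Jan 30, 2021. Earlier: the wine is bottled.

The wine is bottled — 2021-01-30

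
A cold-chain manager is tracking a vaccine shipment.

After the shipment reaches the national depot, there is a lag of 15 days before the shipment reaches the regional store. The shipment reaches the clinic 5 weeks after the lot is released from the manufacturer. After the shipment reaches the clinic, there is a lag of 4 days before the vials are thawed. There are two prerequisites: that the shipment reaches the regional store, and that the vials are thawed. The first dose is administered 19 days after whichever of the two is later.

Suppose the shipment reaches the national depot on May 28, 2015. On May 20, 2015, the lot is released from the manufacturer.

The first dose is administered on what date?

The shipment reaches the national depot: May 28, 2015.
The shipment reaches the regional store: May 28, 2015 + 15 days = Jun 12, 2015.
The lot is released from the manufacturer: May 20, 2015.
The shipment reaches the clinic: May 20, 2015 + 5 weeks = Jun 24, 2015.
The vials are thawed: Jun 24, 2015 + 4 days = Jun 28, 2015.
Both prerequisites met — the shipment reaches the regional store (Jun 12, 2015), the vials are thawed (Jun 28, 2015); the later is Jun 28, 2015.
The first dose is administered: Jun 28, 2015 + 19 days = Jul 17, 2015.

Jul 17, 2015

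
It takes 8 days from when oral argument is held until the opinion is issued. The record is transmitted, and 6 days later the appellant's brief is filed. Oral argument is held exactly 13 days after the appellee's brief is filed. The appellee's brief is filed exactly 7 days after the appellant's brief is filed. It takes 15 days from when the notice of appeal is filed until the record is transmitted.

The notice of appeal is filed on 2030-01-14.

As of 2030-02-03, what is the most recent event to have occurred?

The record is transmitted

The notice of appeal is filed: Jan 14, 2030.
The record is transmitted: Jan 14, 2030 + 15 days = Jan 29, 2030.
The appellant's brief is filed: Jan 29, 2030 + 6 days = Feb 4, 2030.
The appellee's brief is filed: Feb 4, 2030 + 7 days = Feb 11, 2030.
Oral argument is held: Feb 11, 2030 + 13 days = Feb 24, 2030.
The opinion is issued: Feb 24, 2030 + 8 days = Mar 4, 2030.
Feb 3, 2030 falls between when the record is transmitted (Jan 29, 2030) and when the appellant's brief is filed (Feb 4, 2030).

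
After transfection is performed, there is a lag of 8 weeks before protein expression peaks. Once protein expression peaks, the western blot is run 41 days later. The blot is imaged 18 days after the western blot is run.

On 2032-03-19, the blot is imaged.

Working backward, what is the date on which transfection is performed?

2031-11-25

The blot is imaged: Mar 19, 2032.
The western blot is run: Mar 19, 2032 − 18 days = Mar 1, 2032.
Protein expression peaks: Mar 1, 2032 − 41 days = Jan 20, 2032.
Transfection is performed: Jan 20, 2032 − 8 weeks = Nov 25, 2031.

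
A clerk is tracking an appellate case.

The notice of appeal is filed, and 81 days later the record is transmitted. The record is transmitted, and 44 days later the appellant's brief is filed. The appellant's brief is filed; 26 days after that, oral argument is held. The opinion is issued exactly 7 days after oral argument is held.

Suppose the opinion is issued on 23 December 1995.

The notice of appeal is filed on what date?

The opinion is issued: Dec 23, 1995.
Oral argument is held: Dec 23, 1995 − 7 days = Dec 16, 1995.
The appellant's brief is filed: Dec 16, 1995 − 26 days = Nov 20, 1995.
The record is transmitted: Nov 20, 1995 − 44 days = Oct 7, 1995.
The notice of appeal is filed: Oct 7, 1995 − 81 days = Jul 18, 1995.

18 July 1995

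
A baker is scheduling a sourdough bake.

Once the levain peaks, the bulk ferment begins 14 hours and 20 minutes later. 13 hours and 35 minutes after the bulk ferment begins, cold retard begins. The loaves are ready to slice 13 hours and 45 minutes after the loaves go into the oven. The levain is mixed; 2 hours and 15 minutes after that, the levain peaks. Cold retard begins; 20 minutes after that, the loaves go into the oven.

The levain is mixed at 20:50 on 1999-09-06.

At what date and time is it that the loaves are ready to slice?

17:05 on 1999-09-08

The levain is mixed: 20:50 Sep 6, 1999.
The levain peaks: 20:50 Sep 6, 1999 + 2h15m = 23:05 Sep 6, 1999.
The bulk ferment begins: 23:05 Sep 6, 1999 + 14h20m = 13:25 Sep 7, 1999.
Cold retard begins: 13:25 Sep 7, 1999 + 13h35m = 03:00 Sep 8, 1999.
The loaves go into the oven: 03:00 Sep 8, 1999 + 20m = 03:20 Sep 8, 1999.
The loaves are ready to slice: 03:20 Sep 8, 1999 + 13h45m = 17:05 Sep 8, 1999.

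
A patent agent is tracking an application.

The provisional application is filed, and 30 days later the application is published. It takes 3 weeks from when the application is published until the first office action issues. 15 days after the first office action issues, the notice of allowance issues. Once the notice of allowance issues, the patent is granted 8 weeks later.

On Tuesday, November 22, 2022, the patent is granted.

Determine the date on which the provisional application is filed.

The patent is granted: Nov 22, 2022.
The notice of allowance issues: Nov 22, 2022 − 8 weeks = Sep 27, 2022.
The first office action issues: Sep 27, 2022 − 15 days = Sep 12, 2022.
The application is published: Sep 12, 2022 − 3 weeks = Aug 22, 2022.
The provisional application is filed: Aug 22, 2022 − 30 days = Jul 23, 2022.

Saturday, July 23, 2022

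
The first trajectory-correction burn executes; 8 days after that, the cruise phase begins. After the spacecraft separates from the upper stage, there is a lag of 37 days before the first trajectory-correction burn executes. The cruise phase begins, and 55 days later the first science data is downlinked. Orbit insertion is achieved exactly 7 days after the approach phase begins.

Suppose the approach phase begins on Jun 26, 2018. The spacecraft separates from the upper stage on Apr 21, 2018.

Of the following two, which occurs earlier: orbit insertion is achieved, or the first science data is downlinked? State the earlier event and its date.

Orbit insertion is achieved — Jul 3, 2018

The approach phase begins: Jun 26, 2018.
Orbit insertion is achieved: Jun 26, 2018 + 7 days = Jul 3, 2018.
The spacecraft separates from the upper stage: Apr 21, 2018.
The first trajectory-correction burn executes: Apr 21, 2018 + 37 days = May 28, 2018.
The cruise phase begins: May 28, 2018 + 8 days = Jun 5, 2018.
The first science data is downlinked: Jun 5, 2018 + 55 days = Jul 30, 2018.
Comparing: orbit insertion is achieved on Jul 3, 2018 vs the first science data is downlinked on Jul 30, 2018. Earlier: orbit insertion is achieved.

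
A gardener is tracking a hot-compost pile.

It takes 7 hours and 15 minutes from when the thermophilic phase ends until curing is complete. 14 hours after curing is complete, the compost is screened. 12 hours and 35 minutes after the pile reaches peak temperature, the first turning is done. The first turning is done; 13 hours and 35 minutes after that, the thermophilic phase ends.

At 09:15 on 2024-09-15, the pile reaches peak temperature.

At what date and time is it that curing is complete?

18:40 on 2024-09-16

The pile reaches peak temperature: 09:15 Sep 15, 2024.
The first turning is done: 09:15 Sep 15, 2024 + 12h35m = 21:50 Sep 15, 2024.
The thermophilic phase ends: 21:50 Sep 15, 2024 + 13h35m = 11:25 Sep 16, 2024.
Curing is complete: 11:25 Sep 16, 2024 + 7h15m = 18:40 Sep 16, 2024.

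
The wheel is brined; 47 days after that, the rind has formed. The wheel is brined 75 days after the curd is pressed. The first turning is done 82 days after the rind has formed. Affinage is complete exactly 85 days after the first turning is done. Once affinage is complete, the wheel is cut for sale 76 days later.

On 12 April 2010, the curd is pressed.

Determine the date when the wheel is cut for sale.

12 April 2011

The curd is pressed: Apr 12, 2010.
The wheel is brined: Apr 12, 2010 + 75 days = Jun 26, 2010.
The rind has formed: Jun 26, 2010 + 47 days = Aug 12, 2010.
The first turning is done: Aug 12, 2010 + 82 days = Nov 2, 2010.
Affinage is complete: Nov 2, 2010 + 85 days = Jan 26, 2011.
The wheel is cut for sale: Jan 26, 2011 + 76 days = Apr 12, 2011.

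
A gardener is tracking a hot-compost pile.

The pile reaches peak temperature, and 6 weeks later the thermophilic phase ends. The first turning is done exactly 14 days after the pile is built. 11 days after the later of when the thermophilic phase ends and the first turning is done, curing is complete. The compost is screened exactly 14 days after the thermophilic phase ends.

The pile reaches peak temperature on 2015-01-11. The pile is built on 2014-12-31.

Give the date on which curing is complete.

The pile reaches peak temperature: Jan 11, 2015.
The thermophilic phase ends: Jan 11, 2015 + 6 weeks = Feb 22, 2015.
The pile is built: Dec 31, 2014.
The first turning is done: Dec 31, 2014 + 14 days = Jan 14, 2015.
Both prerequisites met — the thermophilic phase ends (Feb 22, 2015), the first turning is done (Jan 14, 2015); the later is Feb 22, 2015.
Curing is complete: Feb 22, 2015 + 11 days = Mar 5, 2015.

2015-03-05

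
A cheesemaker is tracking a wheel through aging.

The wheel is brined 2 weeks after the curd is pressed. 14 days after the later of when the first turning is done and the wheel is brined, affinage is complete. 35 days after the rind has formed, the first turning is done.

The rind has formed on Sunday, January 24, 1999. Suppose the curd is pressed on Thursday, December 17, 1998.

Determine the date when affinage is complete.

Sunday, March 14, 1999

The rind has formed: Jan 24, 1999.
The first turning is done: Jan 24, 1999 + 35 days = Feb 28, 1999.
The curd is pressed: Dec 17, 1998.
The wheel is brined: Dec 17, 1998 + 2 weeks = Dec 31, 1998.
Both prerequisites met — the first turning is done (Feb 28, 1999), the wheel is brined (Dec 31, 1998); the later is Feb 28, 1999.
Affinage is complete: Feb 28, 1999 + 14 days = Mar 14, 1999.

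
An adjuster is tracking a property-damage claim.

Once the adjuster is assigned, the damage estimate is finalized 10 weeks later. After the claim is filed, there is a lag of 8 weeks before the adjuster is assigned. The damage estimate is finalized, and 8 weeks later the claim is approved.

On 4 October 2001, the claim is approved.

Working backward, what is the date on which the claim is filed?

5 April 2001

The claim is approved: Oct 4, 2001.
The damage estimate is finalized: Oct 4, 2001 − 8 weeks = Aug 9, 2001.
The adjuster is assigned: Aug 9, 2001 − 10 weeks = May 31, 2001.
The claim is filed: May 31, 2001 − 8 weeks = Apr 5, 2001.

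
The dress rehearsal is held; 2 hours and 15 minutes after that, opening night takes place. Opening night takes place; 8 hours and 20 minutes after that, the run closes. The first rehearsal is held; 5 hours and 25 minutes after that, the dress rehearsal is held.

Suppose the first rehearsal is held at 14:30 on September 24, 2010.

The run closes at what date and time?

06:30 on September 25, 2010

The first rehearsal is held: 14:30 Sep 24, 2010.
The dress rehearsal is held: 14:30 Sep 24, 2010 + 5h25m = 19:55 Sep 24, 2010.
Opening night takes place: 19:55 Sep 24, 2010 + 2h15m = 22:10 Sep 24, 2010.
The run closes: 22:10 Sep 24, 2010 + 8h20m = 06:30 Sep 25, 2010.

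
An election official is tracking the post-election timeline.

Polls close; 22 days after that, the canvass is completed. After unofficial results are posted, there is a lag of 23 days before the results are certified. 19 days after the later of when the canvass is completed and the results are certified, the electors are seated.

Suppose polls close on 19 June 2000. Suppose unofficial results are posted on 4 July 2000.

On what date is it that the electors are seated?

Polls close: Jun 19, 2000.
The canvass is completed: Jun 19, 2000 + 22 days = Jul 11, 2000.
Unofficial results are posted: Jul 4, 2000.
The results are certified: Jul 4, 2000 + 23 days = Jul 27, 2000.
Both prerequisites met — the canvass is completed (Jul 11, 2000), the results are certified (Jul 27, 2000); the later is Jul 27, 2000.
The electors are seated: Jul 27, 2000 + 19 days = Aug 15, 2000.

15 August 2000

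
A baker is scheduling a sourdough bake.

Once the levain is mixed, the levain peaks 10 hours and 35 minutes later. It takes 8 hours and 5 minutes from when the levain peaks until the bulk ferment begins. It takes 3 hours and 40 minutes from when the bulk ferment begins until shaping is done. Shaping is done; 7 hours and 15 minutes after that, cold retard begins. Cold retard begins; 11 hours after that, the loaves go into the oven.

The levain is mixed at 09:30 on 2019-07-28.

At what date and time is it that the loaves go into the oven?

The levain is mixed: 09:30 Jul 28, 2019.
The levain peaks: 09:30 Jul 28, 2019 + 10h35m = 20:05 Jul 28, 2019.
The bulk ferment begins: 20:05 Jul 28, 2019 + 8h05m = 04:10 Jul 29, 2019.
Shaping is done: 04:10 Jul 29, 2019 + 3h40m = 07:50 Jul 29, 2019.
Cold retard begins: 07:50 Jul 29, 2019 + 7h15m = 15:05 Jul 29, 2019.
The loaves go into the oven: 15:05 Jul 29, 2019 + 11h = 02:05 Jul 30, 2019.

02:05 on 2019-07-30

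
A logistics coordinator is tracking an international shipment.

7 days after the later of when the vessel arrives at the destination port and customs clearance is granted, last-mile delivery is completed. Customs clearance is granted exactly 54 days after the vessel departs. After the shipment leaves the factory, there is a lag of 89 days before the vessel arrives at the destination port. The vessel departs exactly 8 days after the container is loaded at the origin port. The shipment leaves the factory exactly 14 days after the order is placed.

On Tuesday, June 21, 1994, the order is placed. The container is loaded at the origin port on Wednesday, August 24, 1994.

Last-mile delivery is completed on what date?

The order is placed: Jun 21, 1994.
The shipment leaves the factory: Jun 21, 1994 + 14 days = Jul 5, 1994.
The vessel arrives at the destination port: Jul 5, 1994 + 89 days = Oct 2, 1994.
The container is loaded at the origin port: Aug 24, 1994.
The vessel departs: Aug 24, 1994 + 8 days = Sep 1, 1994.
Customs clearance is granted: Sep 1, 1994 + 54 days = Oct 25, 1994.
Both prerequisites met — the vessel arrives at the destination port (Oct 2, 1994), customs clearance is granted (Oct 25, 1994); the later is Oct 25, 1994.
Last-mile delivery is completed: Oct 25, 1994 + 7 days = Nov 1, 1994.

Tuesday, November 1, 1994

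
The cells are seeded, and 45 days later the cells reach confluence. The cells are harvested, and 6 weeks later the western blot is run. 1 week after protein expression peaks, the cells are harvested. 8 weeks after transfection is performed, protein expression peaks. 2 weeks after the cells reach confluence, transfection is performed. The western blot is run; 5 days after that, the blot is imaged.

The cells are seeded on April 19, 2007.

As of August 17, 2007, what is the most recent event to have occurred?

The cells are seeded: Apr 19, 2007.
The cells reach confluence: Apr 19, 2007 + 45 days = Jun 3, 2007.
Transfection is performed: Jun 3, 2007 + 2 weeks = Jun 17, 2007.
Protein expression peaks: Jun 17, 2007 + 8 weeks = Aug 12, 2007.
The cells are harvested: Aug 12, 2007 + 1 week = Aug 19, 2007.
The western blot is run: Aug 19, 2007 + 6 weeks = Sep 30, 2007.
The blot is imaged: Sep 30, 2007 + 5 days = Oct 5, 2007.
Aug 17, 2007 falls between when protein expression peaks (Aug 12, 2007) and when the cells are harvested (Aug 19, 2007).

Protein expression peaks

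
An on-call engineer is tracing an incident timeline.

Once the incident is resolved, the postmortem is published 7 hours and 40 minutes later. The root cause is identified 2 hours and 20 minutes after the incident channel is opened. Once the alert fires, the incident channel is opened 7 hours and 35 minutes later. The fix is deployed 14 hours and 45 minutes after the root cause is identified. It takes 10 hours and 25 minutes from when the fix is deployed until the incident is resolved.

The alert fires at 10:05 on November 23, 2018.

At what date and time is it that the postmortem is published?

The alert fires: 10:05 Nov 23, 2018.
The incident channel is opened: 10:05 Nov 23, 2018 + 7h35m = 17:40 Nov 23, 2018.
The root cause is identified: 17:40 Nov 23, 2018 + 2h20m = 20:00 Nov 23, 2018.
The fix is deployed: 20:00 Nov 23, 2018 + 14h45m = 10:45 Nov 24, 2018.
The incident is resolved: 10:45 Nov 24, 2018 + 10h25m = 21:10 Nov 24, 2018.
The postmortem is published: 21:10 Nov 24, 2018 + 7h40m = 04:50 Nov 25, 2018.

04:50 on November 25, 2018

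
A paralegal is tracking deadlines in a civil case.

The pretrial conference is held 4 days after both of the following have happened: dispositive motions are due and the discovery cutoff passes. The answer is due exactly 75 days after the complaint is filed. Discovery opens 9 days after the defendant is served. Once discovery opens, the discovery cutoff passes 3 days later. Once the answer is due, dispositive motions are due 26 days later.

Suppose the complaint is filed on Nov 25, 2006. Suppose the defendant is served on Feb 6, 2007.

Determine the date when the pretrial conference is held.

The complaint is filed: Nov 25, 2006.
The answer is due: Nov 25, 2006 + 75 days = Feb 8, 2007.
Dispositive motions are due: Feb 8, 2007 + 26 days = Mar 6, 2007.
The defendant is served: Feb 6, 2007.
Discovery opens: Feb 6, 2007 + 9 days = Feb 15, 2007.
The discovery cutoff passes: Feb 15, 2007 + 3 days = Feb 18, 2007.
Both prerequisites met — dispositive motions are due (Mar 6, 2007), the discovery cutoff passes (Feb 18, 2007); the later is Mar 6, 2007.
The pretrial conference is held: Mar 6, 2007 + 4 days = Mar 10, 2007.

Mar 10, 2007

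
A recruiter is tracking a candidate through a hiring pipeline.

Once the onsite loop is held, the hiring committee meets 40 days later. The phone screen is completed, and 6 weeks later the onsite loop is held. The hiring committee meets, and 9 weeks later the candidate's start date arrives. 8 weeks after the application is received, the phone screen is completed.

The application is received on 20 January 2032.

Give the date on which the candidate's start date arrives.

8 August 2032

The application is received: Jan 20, 2032.
The phone screen is completed: Jan 20, 2032 + 8 weeks = Mar 16, 2032.
The onsite loop is held: Mar 16, 2032 + 6 weeks = Apr 27, 2032.
The hiring committee meets: Apr 27, 2032 + 40 days = Jun 6, 2032.
The candidate's start date arrives: Jun 6, 2032 + 9 weeks = Aug 8, 2032.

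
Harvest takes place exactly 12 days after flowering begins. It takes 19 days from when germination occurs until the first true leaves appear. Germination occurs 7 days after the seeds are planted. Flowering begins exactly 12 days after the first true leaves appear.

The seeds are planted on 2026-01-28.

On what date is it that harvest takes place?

2026-03-19

The seeds are planted: Jan 28, 2026.
Germination occurs: Jan 28, 2026 + 7 days = Feb 4, 2026.
The first true leaves appear: Feb 4, 2026 + 19 days = Feb 23, 2026.
Flowering begins: Feb 23, 2026 + 12 days = Mar 7, 2026.
Harvest takes place: Mar 7, 2026 + 12 days = Mar 19, 2026.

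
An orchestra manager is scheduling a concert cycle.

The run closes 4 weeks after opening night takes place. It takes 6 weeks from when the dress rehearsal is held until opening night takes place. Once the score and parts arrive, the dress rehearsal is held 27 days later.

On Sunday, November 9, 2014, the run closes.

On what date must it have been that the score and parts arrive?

The run closes: Nov 9, 2014.
Opening night takes place: Nov 9, 2014 − 4 weeks = Oct 12, 2014.
The dress rehearsal is held: Oct 12, 2014 − 6 weeks = Aug 31, 2014.
The score and parts arrive: Aug 31, 2014 − 27 days = Aug 4, 2014.

Monday, August 4, 2014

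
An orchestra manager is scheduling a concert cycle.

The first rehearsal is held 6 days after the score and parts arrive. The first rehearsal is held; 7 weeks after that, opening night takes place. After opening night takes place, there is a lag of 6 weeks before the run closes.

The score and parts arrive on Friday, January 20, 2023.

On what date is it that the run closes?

The score and parts arrive: Jan 20, 2023.
The first rehearsal is held: Jan 20, 2023 + 6 days = Jan 26, 2023.
Opening night takes place: Jan 26, 2023 + 7 weeks = Mar 16, 2023.
The run closes: Mar 16, 2023 + 6 weeks = Apr 27, 2023.

Thursday, April 27, 2023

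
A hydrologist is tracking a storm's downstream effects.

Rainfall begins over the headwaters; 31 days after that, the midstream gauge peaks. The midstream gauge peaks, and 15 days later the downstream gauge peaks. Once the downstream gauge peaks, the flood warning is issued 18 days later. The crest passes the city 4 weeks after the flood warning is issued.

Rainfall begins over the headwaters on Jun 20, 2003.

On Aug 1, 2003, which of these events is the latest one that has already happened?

Rainfall begins over the headwaters: Jun 20, 2003.
The midstream gauge peaks: Jun 20, 2003 + 31 days = Jul 21, 2003.
The downstream gauge peaks: Jul 21, 2003 + 15 days = Aug 5, 2003.
The flood warning is issued: Aug 5, 2003 + 18 days = Aug 23, 2003.
The crest passes the city: Aug 23, 2003 + 4 weeks = Sep 20, 2003.
Aug 1, 2003 falls between when the midstream gauge peaks (Jul 21, 2003) and when the downstream gauge peaks (Aug 5, 2003).

The midstream gauge peaks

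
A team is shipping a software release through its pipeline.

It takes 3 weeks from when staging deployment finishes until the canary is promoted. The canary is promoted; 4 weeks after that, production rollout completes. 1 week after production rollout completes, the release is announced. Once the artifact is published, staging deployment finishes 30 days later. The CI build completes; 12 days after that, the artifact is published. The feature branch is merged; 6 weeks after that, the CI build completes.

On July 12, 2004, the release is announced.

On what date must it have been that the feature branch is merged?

February 23, 2004

The release is announced: Jul 12, 2004.
Production rollout completes: Jul 12, 2004 − 1 week = Jul 5, 2004.
The canary is promoted: Jul 5, 2004 − 4 weeks = Jun 7, 2004.
Staging deployment finishes: Jun 7, 2004 − 3 weeks = May 17, 2004.
The artifact is published: May 17, 2004 − 30 days = Apr 17, 2004.
The CI build completes: Apr 17, 2004 − 12 days = Apr 5, 2004.
The feature branch is merged: Apr 5, 2004 − 6 weeks = Feb 23, 2004.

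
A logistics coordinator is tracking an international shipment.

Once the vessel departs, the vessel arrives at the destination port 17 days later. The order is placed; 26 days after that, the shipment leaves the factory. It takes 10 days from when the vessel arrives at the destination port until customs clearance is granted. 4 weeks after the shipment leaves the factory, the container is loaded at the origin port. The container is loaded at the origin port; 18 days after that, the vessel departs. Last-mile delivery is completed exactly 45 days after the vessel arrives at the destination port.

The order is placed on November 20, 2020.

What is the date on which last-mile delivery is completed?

April 3, 2021

The order is placed: Nov 20, 2020.
The shipment leaves the factory: Nov 20, 2020 + 26 days = Dec 16, 2020.
The container is loaded at the origin port: Dec 16, 2020 + 4 weeks = Jan 13, 2021.
The vessel departs: Jan 13, 2021 + 18 days = Jan 31, 2021.
The vessel arrives at the destination port: Jan 31, 2021 + 17 days = Feb 17, 2021.
Last-mile delivery is completed: Feb 17, 2021 + 45 days = Apr 3, 2021.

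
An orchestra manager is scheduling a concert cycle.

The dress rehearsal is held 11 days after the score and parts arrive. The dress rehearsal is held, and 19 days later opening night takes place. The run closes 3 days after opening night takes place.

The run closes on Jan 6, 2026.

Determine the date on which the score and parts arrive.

Dec 4, 2025

The run closes: Jan 6, 2026.
Opening night takes place: Jan 6, 2026 − 3 days = Jan 3, 2026.
The dress rehearsal is held: Jan 3, 2026 − 19 days = Dec 15, 2025.
The score and parts arrive: Dec 15, 2025 − 11 days = Dec 4, 2025.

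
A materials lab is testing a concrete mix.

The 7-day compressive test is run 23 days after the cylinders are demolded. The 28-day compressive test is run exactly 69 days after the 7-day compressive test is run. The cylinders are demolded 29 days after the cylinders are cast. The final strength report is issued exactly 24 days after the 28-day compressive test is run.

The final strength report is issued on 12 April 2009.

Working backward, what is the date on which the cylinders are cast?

18 November 2008

The final strength report is issued: Apr 12, 2009.
The 28-day compressive test is run: Apr 12, 2009 − 24 days = Mar 19, 2009.
The 7-day compressive test is run: Mar 19, 2009 − 69 days = Jan 9, 2009.
The cylinders are demolded: Jan 9, 2009 − 23 days = Dec 17, 2008.
The cylinders are cast: Dec 17, 2008 − 29 days = Nov 18, 2008.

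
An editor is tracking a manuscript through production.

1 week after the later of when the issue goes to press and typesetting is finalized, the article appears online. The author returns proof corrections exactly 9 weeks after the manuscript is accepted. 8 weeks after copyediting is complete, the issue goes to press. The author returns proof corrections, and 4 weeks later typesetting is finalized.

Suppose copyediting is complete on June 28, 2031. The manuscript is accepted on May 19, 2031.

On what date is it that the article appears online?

Copyediting is complete: Jun 28, 2031.
The issue goes to press: Jun 28, 2031 + 8 weeks = Aug 23, 2031.
The manuscript is accepted: May 19, 2031.
The author returns proof corrections: May 19, 2031 + 9 weeks = Jul 21, 2031.
Typesetting is finalized: Jul 21, 2031 + 4 weeks = Aug 18, 2031.
Both prerequisites met — the issue goes to press (Aug 23, 2031), typesetting is finalized (Aug 18, 2031); the later is Aug 23, 2031.
The article appears online: Aug 23, 2031 + 1 week = Aug 30, 2031.

August 30, 2031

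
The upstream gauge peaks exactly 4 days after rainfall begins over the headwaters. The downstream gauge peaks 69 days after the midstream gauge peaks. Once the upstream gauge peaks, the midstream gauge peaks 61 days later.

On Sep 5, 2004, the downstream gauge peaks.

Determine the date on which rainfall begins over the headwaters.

Apr 24, 2004

The downstream gauge peaks: Sep 5, 2004.
The midstream gauge peaks: Sep 5, 2004 − 69 days = Jun 28, 2004.
The upstream gauge peaks: Jun 28, 2004 − 61 days = Apr 28, 2004.
Rainfall begins over the headwaters: Apr 28, 2004 − 4 days = Apr 24, 2004.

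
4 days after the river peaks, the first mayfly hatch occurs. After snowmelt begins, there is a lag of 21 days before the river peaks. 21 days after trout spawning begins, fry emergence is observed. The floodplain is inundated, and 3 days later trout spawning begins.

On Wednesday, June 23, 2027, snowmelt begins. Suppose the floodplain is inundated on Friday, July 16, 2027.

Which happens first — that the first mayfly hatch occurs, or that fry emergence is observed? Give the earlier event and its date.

The first mayfly hatch occurs — Sunday, July 18, 2027

Snowmelt begins: Jun 23, 2027.
The river peaks: Jun 23, 2027 + 21 days = Jul 14, 2027.
The first mayfly hatch occurs: Jul 14, 2027 + 4 days = Jul 18, 2027.
The floodplain is inundated: Jul 16, 2027.
Trout spawning begins: Jul 16, 2027 + 3 days = Jul 19, 2027.
Fry emergence is observed: Jul 19, 2027 + 21 days = Aug 9, 2027.
Comparing: the first mayfly hatch occurs on Jul 18, 2027 vs fry emergence is observed on Aug 9, 2027. Earlier: the first mayfly hatch occurs.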